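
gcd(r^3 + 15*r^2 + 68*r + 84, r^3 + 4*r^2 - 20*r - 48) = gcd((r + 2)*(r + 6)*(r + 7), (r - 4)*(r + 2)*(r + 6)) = r^2 + 8*r + 12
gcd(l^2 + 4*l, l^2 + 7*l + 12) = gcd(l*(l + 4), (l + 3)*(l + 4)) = l + 4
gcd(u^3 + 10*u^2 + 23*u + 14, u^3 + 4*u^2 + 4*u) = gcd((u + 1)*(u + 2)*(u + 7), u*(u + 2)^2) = u + 2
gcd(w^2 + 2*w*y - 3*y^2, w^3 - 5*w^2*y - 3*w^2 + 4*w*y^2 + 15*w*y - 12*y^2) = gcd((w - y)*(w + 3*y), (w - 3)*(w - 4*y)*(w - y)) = -w + y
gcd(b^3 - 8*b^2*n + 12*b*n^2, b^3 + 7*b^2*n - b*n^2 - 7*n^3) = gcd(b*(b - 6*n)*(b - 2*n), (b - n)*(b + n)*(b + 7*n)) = 1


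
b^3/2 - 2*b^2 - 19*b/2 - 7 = (b/2 + 1/2)*(b - 7)*(b + 2)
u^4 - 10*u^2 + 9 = (u - 3)*(u - 1)*(u + 1)*(u + 3)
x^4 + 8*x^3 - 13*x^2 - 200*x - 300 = (x - 5)*(x + 2)*(x + 5)*(x + 6)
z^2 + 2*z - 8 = (z - 2)*(z + 4)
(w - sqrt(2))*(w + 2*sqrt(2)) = w^2 + sqrt(2)*w - 4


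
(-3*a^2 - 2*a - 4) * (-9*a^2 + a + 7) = 27*a^4 + 15*a^3 + 13*a^2 - 18*a - 28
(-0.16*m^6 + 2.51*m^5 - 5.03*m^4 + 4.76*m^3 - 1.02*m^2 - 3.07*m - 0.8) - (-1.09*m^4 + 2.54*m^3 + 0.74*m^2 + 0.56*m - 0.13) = -0.16*m^6 + 2.51*m^5 - 3.94*m^4 + 2.22*m^3 - 1.76*m^2 - 3.63*m - 0.67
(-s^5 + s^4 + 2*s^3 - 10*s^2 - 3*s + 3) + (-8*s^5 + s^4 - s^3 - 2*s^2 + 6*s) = -9*s^5 + 2*s^4 + s^3 - 12*s^2 + 3*s + 3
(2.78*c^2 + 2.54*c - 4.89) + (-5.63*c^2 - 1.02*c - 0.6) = -2.85*c^2 + 1.52*c - 5.49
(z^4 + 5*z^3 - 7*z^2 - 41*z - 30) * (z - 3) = z^5 + 2*z^4 - 22*z^3 - 20*z^2 + 93*z + 90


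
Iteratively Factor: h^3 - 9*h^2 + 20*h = (h - 5)*(h^2 - 4*h) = (h - 5)*(h - 4)*(h)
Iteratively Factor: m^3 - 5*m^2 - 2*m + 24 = (m - 3)*(m^2 - 2*m - 8) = (m - 3)*(m + 2)*(m - 4)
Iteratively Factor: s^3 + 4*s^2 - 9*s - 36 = (s + 3)*(s^2 + s - 12) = (s + 3)*(s + 4)*(s - 3)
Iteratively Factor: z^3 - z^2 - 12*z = (z + 3)*(z^2 - 4*z) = z*(z + 3)*(z - 4)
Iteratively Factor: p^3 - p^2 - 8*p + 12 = (p - 2)*(p^2 + p - 6) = (p - 2)*(p + 3)*(p - 2)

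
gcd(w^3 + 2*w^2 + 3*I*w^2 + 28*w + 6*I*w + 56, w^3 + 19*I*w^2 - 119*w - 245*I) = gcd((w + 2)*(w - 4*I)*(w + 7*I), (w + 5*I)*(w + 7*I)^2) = w + 7*I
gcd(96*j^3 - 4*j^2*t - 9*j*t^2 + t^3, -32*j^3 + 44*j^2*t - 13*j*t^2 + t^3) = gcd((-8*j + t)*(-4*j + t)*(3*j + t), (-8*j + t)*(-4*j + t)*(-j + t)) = 32*j^2 - 12*j*t + t^2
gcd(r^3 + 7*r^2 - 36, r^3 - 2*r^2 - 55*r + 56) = 1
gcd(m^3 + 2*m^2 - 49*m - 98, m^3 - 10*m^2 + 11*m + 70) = m^2 - 5*m - 14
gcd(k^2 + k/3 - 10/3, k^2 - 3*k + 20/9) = k - 5/3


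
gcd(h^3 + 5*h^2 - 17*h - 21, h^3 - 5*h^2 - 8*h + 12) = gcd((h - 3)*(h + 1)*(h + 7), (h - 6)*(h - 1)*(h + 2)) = 1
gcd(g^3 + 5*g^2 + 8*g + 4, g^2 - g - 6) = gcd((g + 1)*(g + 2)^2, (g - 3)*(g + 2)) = g + 2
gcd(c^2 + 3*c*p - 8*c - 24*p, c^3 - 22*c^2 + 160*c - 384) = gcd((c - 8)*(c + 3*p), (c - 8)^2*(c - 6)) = c - 8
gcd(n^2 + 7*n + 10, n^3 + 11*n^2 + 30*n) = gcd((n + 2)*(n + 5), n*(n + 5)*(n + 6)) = n + 5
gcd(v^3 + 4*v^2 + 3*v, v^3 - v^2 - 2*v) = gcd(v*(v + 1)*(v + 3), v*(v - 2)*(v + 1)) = v^2 + v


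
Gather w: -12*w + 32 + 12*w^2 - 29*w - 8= 12*w^2 - 41*w + 24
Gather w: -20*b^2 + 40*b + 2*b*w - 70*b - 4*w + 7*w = -20*b^2 - 30*b + w*(2*b + 3)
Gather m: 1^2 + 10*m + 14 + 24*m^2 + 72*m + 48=24*m^2 + 82*m + 63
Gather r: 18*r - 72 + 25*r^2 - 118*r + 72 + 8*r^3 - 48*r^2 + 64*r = 8*r^3 - 23*r^2 - 36*r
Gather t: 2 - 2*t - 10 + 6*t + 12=4*t + 4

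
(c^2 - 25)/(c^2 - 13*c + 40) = (c + 5)/(c - 8)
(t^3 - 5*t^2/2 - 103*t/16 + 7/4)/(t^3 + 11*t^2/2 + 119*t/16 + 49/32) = 2*(4*t^2 - 17*t + 4)/(8*t^2 + 30*t + 7)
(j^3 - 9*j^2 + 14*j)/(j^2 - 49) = j*(j - 2)/(j + 7)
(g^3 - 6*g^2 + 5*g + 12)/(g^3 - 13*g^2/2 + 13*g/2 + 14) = 2*(g - 3)/(2*g - 7)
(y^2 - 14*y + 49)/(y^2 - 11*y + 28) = (y - 7)/(y - 4)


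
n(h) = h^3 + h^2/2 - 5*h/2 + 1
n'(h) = 3*h^2 + h - 5/2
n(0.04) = 0.90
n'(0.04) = -2.46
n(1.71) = 3.19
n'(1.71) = 7.98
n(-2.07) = -0.55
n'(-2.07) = 8.28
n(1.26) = 0.64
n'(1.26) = 3.52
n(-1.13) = 3.02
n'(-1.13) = 0.20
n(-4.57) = -72.58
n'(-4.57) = 55.58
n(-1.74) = 1.60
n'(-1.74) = 4.84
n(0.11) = 0.73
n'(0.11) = -2.35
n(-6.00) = -182.00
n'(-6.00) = 99.50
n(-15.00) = -3224.00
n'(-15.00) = 657.50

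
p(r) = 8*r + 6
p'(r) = 8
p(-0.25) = 4.00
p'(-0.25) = 8.00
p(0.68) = 11.44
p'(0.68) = 8.00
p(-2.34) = -12.72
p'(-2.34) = 8.00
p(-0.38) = 2.96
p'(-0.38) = 8.00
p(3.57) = 34.56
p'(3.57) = 8.00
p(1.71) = 19.68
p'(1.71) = 8.00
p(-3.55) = -22.40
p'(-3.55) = 8.00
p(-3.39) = -21.12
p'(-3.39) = 8.00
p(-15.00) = -114.00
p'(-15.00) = 8.00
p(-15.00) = -114.00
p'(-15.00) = 8.00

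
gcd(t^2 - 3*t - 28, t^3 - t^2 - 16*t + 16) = t + 4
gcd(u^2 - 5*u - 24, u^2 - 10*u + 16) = u - 8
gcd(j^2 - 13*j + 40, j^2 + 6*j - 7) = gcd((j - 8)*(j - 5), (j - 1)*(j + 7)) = 1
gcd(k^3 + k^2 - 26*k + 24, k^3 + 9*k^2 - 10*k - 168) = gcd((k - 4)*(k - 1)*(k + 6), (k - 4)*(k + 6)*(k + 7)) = k^2 + 2*k - 24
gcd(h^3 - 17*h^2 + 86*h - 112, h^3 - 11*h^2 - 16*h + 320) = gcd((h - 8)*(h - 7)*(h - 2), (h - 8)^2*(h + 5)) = h - 8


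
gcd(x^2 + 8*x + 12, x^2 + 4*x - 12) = x + 6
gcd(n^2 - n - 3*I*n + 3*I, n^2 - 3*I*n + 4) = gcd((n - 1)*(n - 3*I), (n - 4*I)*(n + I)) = 1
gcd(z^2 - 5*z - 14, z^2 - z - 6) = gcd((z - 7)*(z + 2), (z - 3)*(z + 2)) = z + 2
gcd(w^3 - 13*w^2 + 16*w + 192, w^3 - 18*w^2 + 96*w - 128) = w^2 - 16*w + 64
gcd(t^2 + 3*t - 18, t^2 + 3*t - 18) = t^2 + 3*t - 18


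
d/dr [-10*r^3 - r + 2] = -30*r^2 - 1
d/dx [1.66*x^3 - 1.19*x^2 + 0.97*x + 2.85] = 4.98*x^2 - 2.38*x + 0.97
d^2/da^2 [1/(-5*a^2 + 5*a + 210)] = 2*(-a^2 + a + (2*a - 1)^2 + 42)/(5*(-a^2 + a + 42)^3)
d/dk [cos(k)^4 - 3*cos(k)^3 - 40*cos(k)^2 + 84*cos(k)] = (-4*cos(k)^3 + 9*cos(k)^2 + 80*cos(k) - 84)*sin(k)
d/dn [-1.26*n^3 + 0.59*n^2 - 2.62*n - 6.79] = -3.78*n^2 + 1.18*n - 2.62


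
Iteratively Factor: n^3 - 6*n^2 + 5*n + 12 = (n + 1)*(n^2 - 7*n + 12) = (n - 3)*(n + 1)*(n - 4)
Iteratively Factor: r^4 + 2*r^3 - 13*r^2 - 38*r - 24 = (r + 2)*(r^3 - 13*r - 12) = (r - 4)*(r + 2)*(r^2 + 4*r + 3) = (r - 4)*(r + 1)*(r + 2)*(r + 3)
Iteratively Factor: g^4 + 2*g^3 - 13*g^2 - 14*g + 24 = (g - 1)*(g^3 + 3*g^2 - 10*g - 24) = (g - 1)*(g + 2)*(g^2 + g - 12) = (g - 3)*(g - 1)*(g + 2)*(g + 4)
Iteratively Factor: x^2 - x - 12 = (x + 3)*(x - 4)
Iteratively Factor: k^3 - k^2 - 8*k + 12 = (k - 2)*(k^2 + k - 6) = (k - 2)^2*(k + 3)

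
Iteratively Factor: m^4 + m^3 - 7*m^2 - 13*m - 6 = (m - 3)*(m^3 + 4*m^2 + 5*m + 2) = (m - 3)*(m + 1)*(m^2 + 3*m + 2) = (m - 3)*(m + 1)^2*(m + 2)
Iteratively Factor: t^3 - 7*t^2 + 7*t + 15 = (t - 3)*(t^2 - 4*t - 5) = (t - 5)*(t - 3)*(t + 1)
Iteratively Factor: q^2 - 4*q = (q)*(q - 4)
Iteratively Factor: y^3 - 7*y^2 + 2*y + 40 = (y + 2)*(y^2 - 9*y + 20) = (y - 4)*(y + 2)*(y - 5)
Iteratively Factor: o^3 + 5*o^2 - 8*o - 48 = (o + 4)*(o^2 + o - 12) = (o + 4)^2*(o - 3)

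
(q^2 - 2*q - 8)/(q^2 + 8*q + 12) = (q - 4)/(q + 6)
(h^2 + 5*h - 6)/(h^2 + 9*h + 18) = (h - 1)/(h + 3)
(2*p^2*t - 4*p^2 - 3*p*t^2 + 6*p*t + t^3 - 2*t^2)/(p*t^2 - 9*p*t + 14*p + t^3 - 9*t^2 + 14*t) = (2*p^2 - 3*p*t + t^2)/(p*t - 7*p + t^2 - 7*t)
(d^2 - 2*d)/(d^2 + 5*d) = (d - 2)/(d + 5)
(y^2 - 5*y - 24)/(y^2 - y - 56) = (y + 3)/(y + 7)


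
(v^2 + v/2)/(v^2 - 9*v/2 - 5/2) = v/(v - 5)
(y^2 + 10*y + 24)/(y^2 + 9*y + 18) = (y + 4)/(y + 3)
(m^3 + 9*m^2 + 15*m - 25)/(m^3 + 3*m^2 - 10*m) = (m^2 + 4*m - 5)/(m*(m - 2))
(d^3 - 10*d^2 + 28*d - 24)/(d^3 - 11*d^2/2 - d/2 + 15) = 2*(d^2 - 8*d + 12)/(2*d^2 - 7*d - 15)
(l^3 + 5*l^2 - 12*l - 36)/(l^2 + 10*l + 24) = (l^2 - l - 6)/(l + 4)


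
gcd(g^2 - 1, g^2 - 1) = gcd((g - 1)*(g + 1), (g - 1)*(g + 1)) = g^2 - 1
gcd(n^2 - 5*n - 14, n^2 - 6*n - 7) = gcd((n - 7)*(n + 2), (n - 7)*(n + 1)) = n - 7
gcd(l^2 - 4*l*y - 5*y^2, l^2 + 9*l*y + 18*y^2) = 1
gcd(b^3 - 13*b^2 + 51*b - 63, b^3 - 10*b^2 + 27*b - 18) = b - 3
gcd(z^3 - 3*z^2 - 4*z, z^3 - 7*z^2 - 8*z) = z^2 + z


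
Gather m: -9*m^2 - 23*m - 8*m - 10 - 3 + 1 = -9*m^2 - 31*m - 12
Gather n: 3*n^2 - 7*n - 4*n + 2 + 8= 3*n^2 - 11*n + 10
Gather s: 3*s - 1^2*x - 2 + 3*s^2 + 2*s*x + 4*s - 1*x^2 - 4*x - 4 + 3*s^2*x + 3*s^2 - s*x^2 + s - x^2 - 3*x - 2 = s^2*(3*x + 6) + s*(-x^2 + 2*x + 8) - 2*x^2 - 8*x - 8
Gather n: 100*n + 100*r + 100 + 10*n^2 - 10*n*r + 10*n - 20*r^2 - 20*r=10*n^2 + n*(110 - 10*r) - 20*r^2 + 80*r + 100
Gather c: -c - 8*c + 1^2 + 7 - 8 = -9*c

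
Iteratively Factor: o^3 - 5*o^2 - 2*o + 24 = (o - 4)*(o^2 - o - 6) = (o - 4)*(o - 3)*(o + 2)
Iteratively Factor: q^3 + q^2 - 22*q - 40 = (q + 4)*(q^2 - 3*q - 10) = (q + 2)*(q + 4)*(q - 5)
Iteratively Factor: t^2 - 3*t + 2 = (t - 2)*(t - 1)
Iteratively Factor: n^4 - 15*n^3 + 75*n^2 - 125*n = (n - 5)*(n^3 - 10*n^2 + 25*n) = n*(n - 5)*(n^2 - 10*n + 25) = n*(n - 5)^2*(n - 5)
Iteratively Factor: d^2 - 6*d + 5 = (d - 5)*(d - 1)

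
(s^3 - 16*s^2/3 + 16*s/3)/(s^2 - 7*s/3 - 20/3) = s*(3*s - 4)/(3*s + 5)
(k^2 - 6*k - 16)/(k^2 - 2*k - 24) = (-k^2 + 6*k + 16)/(-k^2 + 2*k + 24)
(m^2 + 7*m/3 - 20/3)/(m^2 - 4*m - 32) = (m - 5/3)/(m - 8)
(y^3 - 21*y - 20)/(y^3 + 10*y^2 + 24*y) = (y^2 - 4*y - 5)/(y*(y + 6))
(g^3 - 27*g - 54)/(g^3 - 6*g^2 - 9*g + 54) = (g + 3)/(g - 3)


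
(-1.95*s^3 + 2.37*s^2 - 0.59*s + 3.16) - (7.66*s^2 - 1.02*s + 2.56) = -1.95*s^3 - 5.29*s^2 + 0.43*s + 0.6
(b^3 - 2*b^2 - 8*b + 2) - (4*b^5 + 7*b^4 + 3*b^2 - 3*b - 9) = -4*b^5 - 7*b^4 + b^3 - 5*b^2 - 5*b + 11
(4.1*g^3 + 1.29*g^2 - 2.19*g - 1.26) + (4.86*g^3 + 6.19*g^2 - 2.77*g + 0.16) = 8.96*g^3 + 7.48*g^2 - 4.96*g - 1.1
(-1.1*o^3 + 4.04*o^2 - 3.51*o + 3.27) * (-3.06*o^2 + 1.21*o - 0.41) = 3.366*o^5 - 13.6934*o^4 + 16.08*o^3 - 15.9097*o^2 + 5.3958*o - 1.3407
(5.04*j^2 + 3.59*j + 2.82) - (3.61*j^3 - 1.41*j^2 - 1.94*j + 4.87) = -3.61*j^3 + 6.45*j^2 + 5.53*j - 2.05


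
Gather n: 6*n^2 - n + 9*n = 6*n^2 + 8*n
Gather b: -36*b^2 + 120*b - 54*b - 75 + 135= -36*b^2 + 66*b + 60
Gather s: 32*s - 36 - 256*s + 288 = 252 - 224*s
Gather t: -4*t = -4*t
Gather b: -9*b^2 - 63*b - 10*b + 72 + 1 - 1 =-9*b^2 - 73*b + 72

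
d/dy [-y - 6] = -1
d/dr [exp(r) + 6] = exp(r)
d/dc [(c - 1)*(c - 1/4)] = 2*c - 5/4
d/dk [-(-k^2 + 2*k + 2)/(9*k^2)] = 2*(k + 2)/(9*k^3)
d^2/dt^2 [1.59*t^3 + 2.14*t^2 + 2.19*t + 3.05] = 9.54*t + 4.28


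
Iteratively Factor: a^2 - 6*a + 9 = (a - 3)*(a - 3)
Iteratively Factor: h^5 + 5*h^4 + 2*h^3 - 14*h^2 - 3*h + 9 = (h + 3)*(h^4 + 2*h^3 - 4*h^2 - 2*h + 3) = (h - 1)*(h + 3)*(h^3 + 3*h^2 - h - 3) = (h - 1)*(h + 1)*(h + 3)*(h^2 + 2*h - 3) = (h - 1)^2*(h + 1)*(h + 3)*(h + 3)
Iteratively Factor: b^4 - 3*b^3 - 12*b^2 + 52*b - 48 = (b + 4)*(b^3 - 7*b^2 + 16*b - 12) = (b - 3)*(b + 4)*(b^2 - 4*b + 4) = (b - 3)*(b - 2)*(b + 4)*(b - 2)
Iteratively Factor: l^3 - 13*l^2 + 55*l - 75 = (l - 5)*(l^2 - 8*l + 15) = (l - 5)*(l - 3)*(l - 5)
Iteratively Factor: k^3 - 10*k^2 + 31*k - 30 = (k - 5)*(k^2 - 5*k + 6) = (k - 5)*(k - 2)*(k - 3)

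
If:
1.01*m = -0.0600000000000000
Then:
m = -0.06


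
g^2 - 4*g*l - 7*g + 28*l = (g - 7)*(g - 4*l)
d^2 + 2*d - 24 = (d - 4)*(d + 6)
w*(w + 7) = w^2 + 7*w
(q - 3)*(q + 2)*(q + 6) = q^3 + 5*q^2 - 12*q - 36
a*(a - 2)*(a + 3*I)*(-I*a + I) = -I*a^4 + 3*a^3 + 3*I*a^3 - 9*a^2 - 2*I*a^2 + 6*a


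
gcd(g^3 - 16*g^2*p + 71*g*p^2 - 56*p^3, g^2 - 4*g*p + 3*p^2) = -g + p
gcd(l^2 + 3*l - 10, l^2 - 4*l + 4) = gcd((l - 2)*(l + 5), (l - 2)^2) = l - 2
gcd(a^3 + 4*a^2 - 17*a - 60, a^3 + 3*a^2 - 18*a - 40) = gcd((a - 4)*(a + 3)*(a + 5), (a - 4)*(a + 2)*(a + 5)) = a^2 + a - 20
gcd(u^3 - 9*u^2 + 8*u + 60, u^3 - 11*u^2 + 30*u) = u^2 - 11*u + 30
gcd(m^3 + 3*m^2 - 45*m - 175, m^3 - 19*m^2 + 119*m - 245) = m - 7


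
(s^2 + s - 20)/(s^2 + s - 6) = (s^2 + s - 20)/(s^2 + s - 6)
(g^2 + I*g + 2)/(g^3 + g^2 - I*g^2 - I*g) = (g + 2*I)/(g*(g + 1))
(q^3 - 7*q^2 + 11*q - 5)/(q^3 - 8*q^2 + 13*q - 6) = (q - 5)/(q - 6)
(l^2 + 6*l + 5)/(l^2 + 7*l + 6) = (l + 5)/(l + 6)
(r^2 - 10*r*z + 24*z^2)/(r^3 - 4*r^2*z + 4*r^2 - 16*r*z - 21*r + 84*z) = (r - 6*z)/(r^2 + 4*r - 21)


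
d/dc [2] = 0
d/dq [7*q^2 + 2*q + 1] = 14*q + 2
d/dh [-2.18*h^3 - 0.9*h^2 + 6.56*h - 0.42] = -6.54*h^2 - 1.8*h + 6.56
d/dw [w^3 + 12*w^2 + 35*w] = 3*w^2 + 24*w + 35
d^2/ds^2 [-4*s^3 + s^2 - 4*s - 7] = 2 - 24*s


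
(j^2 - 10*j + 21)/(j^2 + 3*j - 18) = (j - 7)/(j + 6)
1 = 1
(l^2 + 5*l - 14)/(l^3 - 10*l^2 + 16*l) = (l + 7)/(l*(l - 8))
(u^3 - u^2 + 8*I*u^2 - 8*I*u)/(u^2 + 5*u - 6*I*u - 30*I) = u*(u^2 + u*(-1 + 8*I) - 8*I)/(u^2 + u*(5 - 6*I) - 30*I)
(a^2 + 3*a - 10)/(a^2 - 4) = (a + 5)/(a + 2)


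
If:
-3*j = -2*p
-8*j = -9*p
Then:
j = 0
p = 0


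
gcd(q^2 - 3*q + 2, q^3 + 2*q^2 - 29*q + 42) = q - 2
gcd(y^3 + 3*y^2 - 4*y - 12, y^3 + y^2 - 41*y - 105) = y + 3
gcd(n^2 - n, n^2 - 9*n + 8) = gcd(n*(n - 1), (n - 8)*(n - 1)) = n - 1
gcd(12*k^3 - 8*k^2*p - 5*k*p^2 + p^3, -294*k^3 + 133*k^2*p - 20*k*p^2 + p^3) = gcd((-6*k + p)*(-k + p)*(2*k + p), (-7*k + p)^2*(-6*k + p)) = -6*k + p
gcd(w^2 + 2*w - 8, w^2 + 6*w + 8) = w + 4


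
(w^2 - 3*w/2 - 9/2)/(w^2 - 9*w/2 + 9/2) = (2*w + 3)/(2*w - 3)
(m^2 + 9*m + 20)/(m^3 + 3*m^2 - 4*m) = (m + 5)/(m*(m - 1))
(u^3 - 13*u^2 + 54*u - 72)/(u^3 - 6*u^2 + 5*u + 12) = (u - 6)/(u + 1)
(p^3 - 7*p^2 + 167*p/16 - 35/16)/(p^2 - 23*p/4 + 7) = (4*p^2 - 21*p + 5)/(4*(p - 4))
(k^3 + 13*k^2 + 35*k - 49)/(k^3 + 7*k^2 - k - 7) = (k + 7)/(k + 1)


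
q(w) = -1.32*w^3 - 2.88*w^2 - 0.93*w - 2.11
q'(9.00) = -373.53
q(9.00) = -1206.04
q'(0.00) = -0.93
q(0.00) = -2.11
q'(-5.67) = -95.58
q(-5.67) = 151.19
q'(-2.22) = -7.66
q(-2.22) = 0.20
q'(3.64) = -74.36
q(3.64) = -107.32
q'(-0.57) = 1.07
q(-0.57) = -2.27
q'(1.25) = -14.32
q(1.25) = -10.35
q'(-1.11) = 0.58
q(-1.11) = -2.82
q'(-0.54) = 1.03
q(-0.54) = -2.24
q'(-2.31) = -8.76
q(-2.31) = 0.94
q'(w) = -3.96*w^2 - 5.76*w - 0.93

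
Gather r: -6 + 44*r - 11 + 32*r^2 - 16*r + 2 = 32*r^2 + 28*r - 15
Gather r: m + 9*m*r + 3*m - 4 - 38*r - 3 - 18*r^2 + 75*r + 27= 4*m - 18*r^2 + r*(9*m + 37) + 20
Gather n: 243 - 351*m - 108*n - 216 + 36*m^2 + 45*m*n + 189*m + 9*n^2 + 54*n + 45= 36*m^2 - 162*m + 9*n^2 + n*(45*m - 54) + 72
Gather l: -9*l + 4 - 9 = -9*l - 5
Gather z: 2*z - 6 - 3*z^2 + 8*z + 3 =-3*z^2 + 10*z - 3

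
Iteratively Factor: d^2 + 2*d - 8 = (d - 2)*(d + 4)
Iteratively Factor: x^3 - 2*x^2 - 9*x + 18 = (x - 2)*(x^2 - 9) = (x - 2)*(x + 3)*(x - 3)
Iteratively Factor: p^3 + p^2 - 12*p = (p - 3)*(p^2 + 4*p) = p*(p - 3)*(p + 4)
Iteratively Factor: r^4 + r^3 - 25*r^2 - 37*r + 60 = (r - 1)*(r^3 + 2*r^2 - 23*r - 60) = (r - 1)*(r + 3)*(r^2 - r - 20) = (r - 5)*(r - 1)*(r + 3)*(r + 4)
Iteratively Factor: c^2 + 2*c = (c + 2)*(c)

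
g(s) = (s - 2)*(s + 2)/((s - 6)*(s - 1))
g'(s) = (s - 2)/((s - 6)*(s - 1)) - (s - 2)*(s + 2)/((s - 6)*(s - 1)^2) + (s + 2)/((s - 6)*(s - 1)) - (s - 2)*(s + 2)/((s - 6)^2*(s - 1)) = (-7*s^2 + 20*s - 28)/(s^4 - 14*s^3 + 61*s^2 - 84*s + 36)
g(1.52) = 0.73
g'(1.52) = -2.54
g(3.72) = -1.59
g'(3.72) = -1.31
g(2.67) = -0.56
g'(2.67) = -0.79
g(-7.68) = 0.46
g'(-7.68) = -0.04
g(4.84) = -4.36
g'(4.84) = -4.80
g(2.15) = -0.14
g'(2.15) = -0.89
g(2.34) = -0.30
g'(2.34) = -0.81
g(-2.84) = 0.12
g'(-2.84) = -0.12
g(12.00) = 2.12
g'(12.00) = -0.18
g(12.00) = 2.12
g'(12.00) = -0.18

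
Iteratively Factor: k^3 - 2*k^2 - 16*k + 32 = (k - 2)*(k^2 - 16) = (k - 4)*(k - 2)*(k + 4)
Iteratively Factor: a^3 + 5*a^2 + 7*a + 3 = (a + 3)*(a^2 + 2*a + 1) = (a + 1)*(a + 3)*(a + 1)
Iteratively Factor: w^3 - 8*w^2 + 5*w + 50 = (w - 5)*(w^2 - 3*w - 10) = (w - 5)^2*(w + 2)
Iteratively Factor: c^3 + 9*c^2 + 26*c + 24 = (c + 2)*(c^2 + 7*c + 12) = (c + 2)*(c + 3)*(c + 4)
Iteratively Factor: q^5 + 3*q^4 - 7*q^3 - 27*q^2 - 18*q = (q + 1)*(q^4 + 2*q^3 - 9*q^2 - 18*q) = (q + 1)*(q + 3)*(q^3 - q^2 - 6*q) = (q - 3)*(q + 1)*(q + 3)*(q^2 + 2*q) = (q - 3)*(q + 1)*(q + 2)*(q + 3)*(q)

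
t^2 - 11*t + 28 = (t - 7)*(t - 4)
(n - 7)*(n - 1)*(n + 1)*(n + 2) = n^4 - 5*n^3 - 15*n^2 + 5*n + 14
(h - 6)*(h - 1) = h^2 - 7*h + 6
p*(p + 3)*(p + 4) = p^3 + 7*p^2 + 12*p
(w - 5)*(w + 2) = w^2 - 3*w - 10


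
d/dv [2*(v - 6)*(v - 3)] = 4*v - 18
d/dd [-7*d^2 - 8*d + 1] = -14*d - 8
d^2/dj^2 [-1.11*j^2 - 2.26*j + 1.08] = -2.22000000000000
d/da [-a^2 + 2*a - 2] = 2 - 2*a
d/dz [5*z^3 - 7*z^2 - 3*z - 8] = 15*z^2 - 14*z - 3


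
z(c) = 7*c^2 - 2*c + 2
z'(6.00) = 82.00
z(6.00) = 242.00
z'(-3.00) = -44.00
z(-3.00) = 71.00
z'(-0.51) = -9.14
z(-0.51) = 4.84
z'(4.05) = 54.70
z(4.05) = 108.72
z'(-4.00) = -58.00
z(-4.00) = 122.00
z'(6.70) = 91.80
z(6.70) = 302.83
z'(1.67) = 21.38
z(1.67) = 18.18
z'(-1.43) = -22.02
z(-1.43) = 19.17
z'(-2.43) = -36.02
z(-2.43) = 48.19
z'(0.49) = 4.86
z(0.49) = 2.70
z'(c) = 14*c - 2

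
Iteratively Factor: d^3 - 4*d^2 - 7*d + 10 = (d - 5)*(d^2 + d - 2) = (d - 5)*(d + 2)*(d - 1)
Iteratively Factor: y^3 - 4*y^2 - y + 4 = (y - 1)*(y^2 - 3*y - 4) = (y - 1)*(y + 1)*(y - 4)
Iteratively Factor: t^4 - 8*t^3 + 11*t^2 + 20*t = (t - 4)*(t^3 - 4*t^2 - 5*t) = (t - 4)*(t + 1)*(t^2 - 5*t) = (t - 5)*(t - 4)*(t + 1)*(t)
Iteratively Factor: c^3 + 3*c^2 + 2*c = (c + 1)*(c^2 + 2*c) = c*(c + 1)*(c + 2)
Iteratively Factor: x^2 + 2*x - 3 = (x + 3)*(x - 1)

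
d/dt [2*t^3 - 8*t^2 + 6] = 2*t*(3*t - 8)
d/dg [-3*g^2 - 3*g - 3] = -6*g - 3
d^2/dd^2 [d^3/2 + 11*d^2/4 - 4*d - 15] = 3*d + 11/2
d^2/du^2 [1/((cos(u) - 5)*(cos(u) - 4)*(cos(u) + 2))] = (-224*(1 - cos(u)^2)^2 + 12*sin(u)^6 + 3*cos(u)^6 + 77*cos(u)^5 + 290*cos(u)^3 - 1230*cos(u)^2 - 244*cos(u) + 780)/((cos(u) - 5)^3*(cos(u) - 4)^3*(cos(u) + 2)^3)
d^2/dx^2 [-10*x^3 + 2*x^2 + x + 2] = 4 - 60*x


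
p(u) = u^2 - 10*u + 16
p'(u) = 2*u - 10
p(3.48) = -6.69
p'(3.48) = -3.04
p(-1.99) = 39.86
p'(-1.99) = -13.98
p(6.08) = -7.83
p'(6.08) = 2.16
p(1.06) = 6.52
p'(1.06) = -7.88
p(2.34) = -1.92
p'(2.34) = -5.32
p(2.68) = -3.62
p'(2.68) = -4.64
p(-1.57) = 34.16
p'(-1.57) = -13.14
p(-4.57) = 82.58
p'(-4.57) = -19.14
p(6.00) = -8.00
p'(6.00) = 2.00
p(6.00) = -8.00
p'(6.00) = 2.00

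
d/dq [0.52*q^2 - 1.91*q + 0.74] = 1.04*q - 1.91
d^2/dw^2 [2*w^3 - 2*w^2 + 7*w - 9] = 12*w - 4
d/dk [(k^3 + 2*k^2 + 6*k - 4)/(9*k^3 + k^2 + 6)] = (-17*k^4 - 108*k^3 + 120*k^2 + 32*k + 36)/(81*k^6 + 18*k^5 + k^4 + 108*k^3 + 12*k^2 + 36)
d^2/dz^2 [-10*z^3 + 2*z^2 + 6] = 4 - 60*z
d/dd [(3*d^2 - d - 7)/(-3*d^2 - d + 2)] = 3*(-2*d^2 - 10*d - 3)/(9*d^4 + 6*d^3 - 11*d^2 - 4*d + 4)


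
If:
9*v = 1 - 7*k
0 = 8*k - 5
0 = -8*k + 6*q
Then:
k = 5/8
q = 5/6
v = -3/8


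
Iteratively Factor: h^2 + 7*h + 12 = (h + 4)*(h + 3)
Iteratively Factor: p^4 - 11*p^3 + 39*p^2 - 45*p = (p - 3)*(p^3 - 8*p^2 + 15*p) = (p - 5)*(p - 3)*(p^2 - 3*p) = (p - 5)*(p - 3)^2*(p)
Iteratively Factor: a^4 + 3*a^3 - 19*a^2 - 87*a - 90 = (a - 5)*(a^3 + 8*a^2 + 21*a + 18) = (a - 5)*(a + 2)*(a^2 + 6*a + 9) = (a - 5)*(a + 2)*(a + 3)*(a + 3)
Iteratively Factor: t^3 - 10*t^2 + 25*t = (t - 5)*(t^2 - 5*t) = t*(t - 5)*(t - 5)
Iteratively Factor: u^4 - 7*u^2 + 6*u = (u - 1)*(u^3 + u^2 - 6*u) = (u - 2)*(u - 1)*(u^2 + 3*u) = (u - 2)*(u - 1)*(u + 3)*(u)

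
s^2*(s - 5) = s^3 - 5*s^2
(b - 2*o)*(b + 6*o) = b^2 + 4*b*o - 12*o^2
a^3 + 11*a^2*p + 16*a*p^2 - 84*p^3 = (a - 2*p)*(a + 6*p)*(a + 7*p)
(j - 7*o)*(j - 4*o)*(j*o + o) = j^3*o - 11*j^2*o^2 + j^2*o + 28*j*o^3 - 11*j*o^2 + 28*o^3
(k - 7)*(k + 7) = k^2 - 49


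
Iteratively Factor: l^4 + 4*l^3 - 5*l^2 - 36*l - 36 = (l - 3)*(l^3 + 7*l^2 + 16*l + 12) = (l - 3)*(l + 3)*(l^2 + 4*l + 4) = (l - 3)*(l + 2)*(l + 3)*(l + 2)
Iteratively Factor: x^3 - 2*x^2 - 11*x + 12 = (x - 4)*(x^2 + 2*x - 3) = (x - 4)*(x - 1)*(x + 3)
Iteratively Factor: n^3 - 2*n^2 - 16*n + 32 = (n + 4)*(n^2 - 6*n + 8) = (n - 2)*(n + 4)*(n - 4)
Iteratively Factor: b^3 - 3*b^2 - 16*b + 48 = (b - 3)*(b^2 - 16) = (b - 3)*(b + 4)*(b - 4)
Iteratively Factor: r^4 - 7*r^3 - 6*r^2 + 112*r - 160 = (r - 4)*(r^3 - 3*r^2 - 18*r + 40) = (r - 5)*(r - 4)*(r^2 + 2*r - 8) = (r - 5)*(r - 4)*(r - 2)*(r + 4)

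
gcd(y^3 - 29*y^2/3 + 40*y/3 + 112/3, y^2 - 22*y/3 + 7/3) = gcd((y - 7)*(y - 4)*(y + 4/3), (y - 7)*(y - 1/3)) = y - 7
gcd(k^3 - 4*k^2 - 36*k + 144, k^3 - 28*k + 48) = k^2 + 2*k - 24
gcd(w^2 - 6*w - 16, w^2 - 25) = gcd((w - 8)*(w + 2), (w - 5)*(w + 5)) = 1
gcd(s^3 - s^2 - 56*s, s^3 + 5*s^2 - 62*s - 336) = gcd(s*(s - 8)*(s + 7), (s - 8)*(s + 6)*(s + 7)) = s^2 - s - 56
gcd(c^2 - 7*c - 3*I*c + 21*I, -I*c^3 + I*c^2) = 1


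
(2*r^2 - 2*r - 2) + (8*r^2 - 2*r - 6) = 10*r^2 - 4*r - 8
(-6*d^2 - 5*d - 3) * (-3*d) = 18*d^3 + 15*d^2 + 9*d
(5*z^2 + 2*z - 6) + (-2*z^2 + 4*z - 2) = 3*z^2 + 6*z - 8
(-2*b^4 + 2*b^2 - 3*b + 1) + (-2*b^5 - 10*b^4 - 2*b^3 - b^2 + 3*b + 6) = -2*b^5 - 12*b^4 - 2*b^3 + b^2 + 7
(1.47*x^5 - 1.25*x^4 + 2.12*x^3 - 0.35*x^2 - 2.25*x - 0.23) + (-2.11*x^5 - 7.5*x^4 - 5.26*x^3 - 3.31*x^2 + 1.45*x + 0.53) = -0.64*x^5 - 8.75*x^4 - 3.14*x^3 - 3.66*x^2 - 0.8*x + 0.3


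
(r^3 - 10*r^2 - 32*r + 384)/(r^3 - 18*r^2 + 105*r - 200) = (r^2 - 2*r - 48)/(r^2 - 10*r + 25)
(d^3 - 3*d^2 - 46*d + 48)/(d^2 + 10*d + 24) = (d^2 - 9*d + 8)/(d + 4)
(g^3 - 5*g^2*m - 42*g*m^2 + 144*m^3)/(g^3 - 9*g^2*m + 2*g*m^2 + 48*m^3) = (g + 6*m)/(g + 2*m)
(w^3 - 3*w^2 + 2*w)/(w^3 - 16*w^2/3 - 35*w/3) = 3*(-w^2 + 3*w - 2)/(-3*w^2 + 16*w + 35)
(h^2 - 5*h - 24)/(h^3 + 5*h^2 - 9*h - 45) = (h - 8)/(h^2 + 2*h - 15)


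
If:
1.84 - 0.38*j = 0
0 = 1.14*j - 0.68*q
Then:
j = 4.84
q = 8.12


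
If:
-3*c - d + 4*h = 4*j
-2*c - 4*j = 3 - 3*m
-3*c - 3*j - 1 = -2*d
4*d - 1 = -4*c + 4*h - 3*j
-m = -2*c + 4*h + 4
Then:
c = 95/159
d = -12/53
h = -439/636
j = -172/159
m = -7/159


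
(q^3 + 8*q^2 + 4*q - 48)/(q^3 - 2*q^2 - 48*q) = (q^2 + 2*q - 8)/(q*(q - 8))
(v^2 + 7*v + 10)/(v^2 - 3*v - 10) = (v + 5)/(v - 5)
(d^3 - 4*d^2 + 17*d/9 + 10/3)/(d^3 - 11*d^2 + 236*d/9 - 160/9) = (3*d^2 - 7*d - 6)/(3*d^2 - 28*d + 32)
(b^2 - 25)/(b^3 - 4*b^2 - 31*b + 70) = (b - 5)/(b^2 - 9*b + 14)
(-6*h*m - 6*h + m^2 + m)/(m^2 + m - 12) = (-6*h*m - 6*h + m^2 + m)/(m^2 + m - 12)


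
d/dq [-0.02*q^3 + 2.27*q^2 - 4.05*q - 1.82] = -0.06*q^2 + 4.54*q - 4.05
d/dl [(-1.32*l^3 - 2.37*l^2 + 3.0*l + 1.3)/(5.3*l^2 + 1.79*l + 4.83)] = (-6.996*l^4 - 4.7256*l^3 - 39.2691*l^2 - 36.6742*l + 12.163)/(28.09*l^4 + 18.974*l^3 + 54.4021*l^2 + 17.2914*l + 23.3289)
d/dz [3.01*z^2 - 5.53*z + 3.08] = 6.02*z - 5.53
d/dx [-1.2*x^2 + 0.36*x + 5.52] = 0.36 - 2.4*x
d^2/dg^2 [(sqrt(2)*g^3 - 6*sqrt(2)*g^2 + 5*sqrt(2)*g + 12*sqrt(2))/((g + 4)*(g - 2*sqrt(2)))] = 2*(-40*g^3 + 53*sqrt(2)*g^3 - 480*g^2 + 132*sqrt(2)*g^2 + 96*g + 528*sqrt(2)*g - 640*sqrt(2) + 128)/(g^6 - 6*sqrt(2)*g^5 + 12*g^5 - 72*sqrt(2)*g^4 + 72*g^4 - 304*sqrt(2)*g^3 + 352*g^3 - 576*sqrt(2)*g^2 + 1152*g^2 - 768*sqrt(2)*g + 1536*g - 1024*sqrt(2))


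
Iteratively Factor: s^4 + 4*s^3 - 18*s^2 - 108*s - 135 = (s + 3)*(s^3 + s^2 - 21*s - 45) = (s + 3)^2*(s^2 - 2*s - 15) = (s + 3)^3*(s - 5)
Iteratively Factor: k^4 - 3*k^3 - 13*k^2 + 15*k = (k - 1)*(k^3 - 2*k^2 - 15*k) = (k - 1)*(k + 3)*(k^2 - 5*k) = (k - 5)*(k - 1)*(k + 3)*(k)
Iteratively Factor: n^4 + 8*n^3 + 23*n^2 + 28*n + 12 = (n + 2)*(n^3 + 6*n^2 + 11*n + 6) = (n + 2)*(n + 3)*(n^2 + 3*n + 2) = (n + 1)*(n + 2)*(n + 3)*(n + 2)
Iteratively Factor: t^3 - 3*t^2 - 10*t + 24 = (t - 4)*(t^2 + t - 6) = (t - 4)*(t + 3)*(t - 2)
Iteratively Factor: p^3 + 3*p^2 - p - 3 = (p + 3)*(p^2 - 1) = (p + 1)*(p + 3)*(p - 1)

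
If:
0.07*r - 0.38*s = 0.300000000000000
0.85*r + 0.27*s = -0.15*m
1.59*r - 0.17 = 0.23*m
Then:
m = 0.42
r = 0.17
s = -0.76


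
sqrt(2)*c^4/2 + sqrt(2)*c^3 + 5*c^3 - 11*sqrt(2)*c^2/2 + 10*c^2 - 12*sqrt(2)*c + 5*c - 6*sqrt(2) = (c + 1)*(c - sqrt(2))*(c + 6*sqrt(2))*(sqrt(2)*c/2 + sqrt(2)/2)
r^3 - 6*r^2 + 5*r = r*(r - 5)*(r - 1)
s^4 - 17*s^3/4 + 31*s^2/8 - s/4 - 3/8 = (s - 3)*(s - 1)*(s - 1/2)*(s + 1/4)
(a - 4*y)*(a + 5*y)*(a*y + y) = a^3*y + a^2*y^2 + a^2*y - 20*a*y^3 + a*y^2 - 20*y^3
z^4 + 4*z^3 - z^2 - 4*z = z*(z - 1)*(z + 1)*(z + 4)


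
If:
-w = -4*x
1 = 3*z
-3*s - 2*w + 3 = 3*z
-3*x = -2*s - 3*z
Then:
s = -2/25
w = 28/25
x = 7/25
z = 1/3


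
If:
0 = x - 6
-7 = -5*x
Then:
No Solution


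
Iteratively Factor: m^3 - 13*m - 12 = (m - 4)*(m^2 + 4*m + 3) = (m - 4)*(m + 1)*(m + 3)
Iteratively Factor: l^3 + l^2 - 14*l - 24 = (l + 2)*(l^2 - l - 12) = (l - 4)*(l + 2)*(l + 3)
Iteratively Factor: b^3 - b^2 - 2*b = (b)*(b^2 - b - 2) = b*(b + 1)*(b - 2)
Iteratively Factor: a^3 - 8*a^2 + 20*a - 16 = (a - 2)*(a^2 - 6*a + 8) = (a - 4)*(a - 2)*(a - 2)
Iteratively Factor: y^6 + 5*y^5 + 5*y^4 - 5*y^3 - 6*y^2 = (y + 3)*(y^5 + 2*y^4 - y^3 - 2*y^2) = (y + 2)*(y + 3)*(y^4 - y^2) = (y + 1)*(y + 2)*(y + 3)*(y^3 - y^2) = y*(y + 1)*(y + 2)*(y + 3)*(y^2 - y) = y^2*(y + 1)*(y + 2)*(y + 3)*(y - 1)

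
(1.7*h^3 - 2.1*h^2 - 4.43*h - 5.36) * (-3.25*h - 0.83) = -5.525*h^4 + 5.414*h^3 + 16.1405*h^2 + 21.0969*h + 4.4488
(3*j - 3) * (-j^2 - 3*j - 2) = -3*j^3 - 6*j^2 + 3*j + 6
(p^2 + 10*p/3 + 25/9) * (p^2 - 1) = p^4 + 10*p^3/3 + 16*p^2/9 - 10*p/3 - 25/9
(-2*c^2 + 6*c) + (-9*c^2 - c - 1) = -11*c^2 + 5*c - 1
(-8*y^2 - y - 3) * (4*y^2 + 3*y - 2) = -32*y^4 - 28*y^3 + y^2 - 7*y + 6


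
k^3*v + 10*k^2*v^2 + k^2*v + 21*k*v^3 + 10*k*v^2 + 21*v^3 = (k + 3*v)*(k + 7*v)*(k*v + v)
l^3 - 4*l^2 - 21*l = l*(l - 7)*(l + 3)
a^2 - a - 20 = (a - 5)*(a + 4)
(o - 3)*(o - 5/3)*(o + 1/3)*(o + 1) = o^4 - 10*o^3/3 - 8*o^2/9 + 46*o/9 + 5/3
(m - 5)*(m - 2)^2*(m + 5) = m^4 - 4*m^3 - 21*m^2 + 100*m - 100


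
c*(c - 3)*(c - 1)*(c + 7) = c^4 + 3*c^3 - 25*c^2 + 21*c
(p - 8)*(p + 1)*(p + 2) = p^3 - 5*p^2 - 22*p - 16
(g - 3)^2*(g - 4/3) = g^3 - 22*g^2/3 + 17*g - 12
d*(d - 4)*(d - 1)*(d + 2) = d^4 - 3*d^3 - 6*d^2 + 8*d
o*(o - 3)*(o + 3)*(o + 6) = o^4 + 6*o^3 - 9*o^2 - 54*o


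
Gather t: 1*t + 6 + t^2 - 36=t^2 + t - 30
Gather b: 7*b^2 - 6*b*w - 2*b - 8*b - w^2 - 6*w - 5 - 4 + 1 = 7*b^2 + b*(-6*w - 10) - w^2 - 6*w - 8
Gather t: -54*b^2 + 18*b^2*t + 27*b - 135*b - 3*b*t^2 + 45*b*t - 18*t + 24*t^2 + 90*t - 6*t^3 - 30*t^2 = -54*b^2 - 108*b - 6*t^3 + t^2*(-3*b - 6) + t*(18*b^2 + 45*b + 72)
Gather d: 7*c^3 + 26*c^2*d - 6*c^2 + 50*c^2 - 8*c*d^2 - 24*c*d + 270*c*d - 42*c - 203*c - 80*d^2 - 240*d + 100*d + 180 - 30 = 7*c^3 + 44*c^2 - 245*c + d^2*(-8*c - 80) + d*(26*c^2 + 246*c - 140) + 150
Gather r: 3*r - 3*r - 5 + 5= 0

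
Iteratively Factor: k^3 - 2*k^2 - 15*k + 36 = (k + 4)*(k^2 - 6*k + 9) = (k - 3)*(k + 4)*(k - 3)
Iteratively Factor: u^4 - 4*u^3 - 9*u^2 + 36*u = (u)*(u^3 - 4*u^2 - 9*u + 36) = u*(u - 4)*(u^2 - 9) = u*(u - 4)*(u - 3)*(u + 3)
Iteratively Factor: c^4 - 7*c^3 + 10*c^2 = (c)*(c^3 - 7*c^2 + 10*c) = c^2*(c^2 - 7*c + 10) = c^2*(c - 2)*(c - 5)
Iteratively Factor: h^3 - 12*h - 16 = (h + 2)*(h^2 - 2*h - 8) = (h + 2)^2*(h - 4)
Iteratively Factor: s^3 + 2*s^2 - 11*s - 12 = (s + 4)*(s^2 - 2*s - 3) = (s - 3)*(s + 4)*(s + 1)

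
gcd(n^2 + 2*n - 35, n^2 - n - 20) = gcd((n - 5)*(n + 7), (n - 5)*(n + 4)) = n - 5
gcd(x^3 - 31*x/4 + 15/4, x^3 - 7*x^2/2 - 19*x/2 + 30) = x^2 + x/2 - 15/2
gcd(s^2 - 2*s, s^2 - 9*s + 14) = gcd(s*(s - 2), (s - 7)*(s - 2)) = s - 2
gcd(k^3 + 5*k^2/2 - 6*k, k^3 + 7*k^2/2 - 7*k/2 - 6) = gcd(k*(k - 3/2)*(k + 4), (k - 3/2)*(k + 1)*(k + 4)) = k^2 + 5*k/2 - 6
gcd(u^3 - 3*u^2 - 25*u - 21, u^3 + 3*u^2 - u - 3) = u^2 + 4*u + 3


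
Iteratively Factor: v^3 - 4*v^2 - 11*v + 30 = (v - 5)*(v^2 + v - 6) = (v - 5)*(v - 2)*(v + 3)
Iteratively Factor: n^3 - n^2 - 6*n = (n)*(n^2 - n - 6) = n*(n - 3)*(n + 2)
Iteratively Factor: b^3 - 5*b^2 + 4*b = (b - 1)*(b^2 - 4*b) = b*(b - 1)*(b - 4)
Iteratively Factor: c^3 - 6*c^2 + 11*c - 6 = (c - 3)*(c^2 - 3*c + 2) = (c - 3)*(c - 2)*(c - 1)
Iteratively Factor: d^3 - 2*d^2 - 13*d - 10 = (d - 5)*(d^2 + 3*d + 2) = (d - 5)*(d + 2)*(d + 1)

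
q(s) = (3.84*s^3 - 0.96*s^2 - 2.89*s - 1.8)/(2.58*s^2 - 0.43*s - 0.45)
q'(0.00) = 2.60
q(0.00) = 4.00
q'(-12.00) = 1.49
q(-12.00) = -17.92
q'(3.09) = 1.65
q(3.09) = 4.09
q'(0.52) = 11759.59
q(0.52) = -125.77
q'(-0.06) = -0.42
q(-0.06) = 3.93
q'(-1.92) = 1.52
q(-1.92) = -2.73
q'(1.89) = 2.11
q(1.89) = 1.92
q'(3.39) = 1.62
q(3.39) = 4.58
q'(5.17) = 1.54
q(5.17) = 7.37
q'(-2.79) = 1.53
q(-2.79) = -4.06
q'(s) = (0.43 - 5.16*s)*(3.84*s^3 - 0.96*s^2 - 2.89*s - 1.8)/(2.58*s^2 - 0.43*s - 0.45)^2 + (11.52*s^2 - 1.92*s - 2.89)/(2.58*s^2 - 0.43*s - 0.45) = (9.9072*s^4 - 3.3024*s^3 + 2.685*s^2 + 10.152*s + 0.5265)/(6.6564*s^4 - 2.2188*s^3 - 2.1371*s^2 + 0.387*s + 0.2025)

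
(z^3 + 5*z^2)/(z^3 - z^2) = (z + 5)/(z - 1)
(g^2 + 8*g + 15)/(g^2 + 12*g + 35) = (g + 3)/(g + 7)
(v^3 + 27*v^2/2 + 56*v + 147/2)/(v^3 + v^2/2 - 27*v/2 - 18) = (2*v^2 + 21*v + 49)/(2*v^2 - 5*v - 12)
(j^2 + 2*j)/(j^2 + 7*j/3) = 3*(j + 2)/(3*j + 7)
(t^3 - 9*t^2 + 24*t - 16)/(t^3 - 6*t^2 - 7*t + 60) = (t^2 - 5*t + 4)/(t^2 - 2*t - 15)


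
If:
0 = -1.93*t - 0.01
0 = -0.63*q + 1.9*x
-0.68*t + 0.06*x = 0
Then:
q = -0.18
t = -0.01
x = -0.06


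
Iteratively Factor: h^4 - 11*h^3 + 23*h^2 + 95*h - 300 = (h - 4)*(h^3 - 7*h^2 - 5*h + 75) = (h - 5)*(h - 4)*(h^2 - 2*h - 15) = (h - 5)*(h - 4)*(h + 3)*(h - 5)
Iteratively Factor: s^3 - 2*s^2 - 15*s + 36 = (s - 3)*(s^2 + s - 12) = (s - 3)^2*(s + 4)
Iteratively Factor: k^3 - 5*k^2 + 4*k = (k - 4)*(k^2 - k) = (k - 4)*(k - 1)*(k)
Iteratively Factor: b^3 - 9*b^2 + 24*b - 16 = (b - 4)*(b^2 - 5*b + 4) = (b - 4)*(b - 1)*(b - 4)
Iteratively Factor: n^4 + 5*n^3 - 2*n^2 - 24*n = (n - 2)*(n^3 + 7*n^2 + 12*n) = (n - 2)*(n + 3)*(n^2 + 4*n) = (n - 2)*(n + 3)*(n + 4)*(n)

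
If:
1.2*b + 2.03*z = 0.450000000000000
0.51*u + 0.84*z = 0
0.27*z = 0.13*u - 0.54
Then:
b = 2.26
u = 1.84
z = -1.12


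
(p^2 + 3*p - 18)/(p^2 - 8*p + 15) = (p + 6)/(p - 5)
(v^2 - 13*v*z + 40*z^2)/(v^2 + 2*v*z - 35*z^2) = (v - 8*z)/(v + 7*z)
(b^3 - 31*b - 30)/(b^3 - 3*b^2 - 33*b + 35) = (b^2 - 5*b - 6)/(b^2 - 8*b + 7)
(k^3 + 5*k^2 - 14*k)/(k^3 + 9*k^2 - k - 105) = k*(k - 2)/(k^2 + 2*k - 15)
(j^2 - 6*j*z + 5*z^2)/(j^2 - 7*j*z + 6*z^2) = (-j + 5*z)/(-j + 6*z)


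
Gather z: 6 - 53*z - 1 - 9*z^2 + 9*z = -9*z^2 - 44*z + 5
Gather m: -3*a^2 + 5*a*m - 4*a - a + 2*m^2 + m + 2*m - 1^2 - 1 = -3*a^2 - 5*a + 2*m^2 + m*(5*a + 3) - 2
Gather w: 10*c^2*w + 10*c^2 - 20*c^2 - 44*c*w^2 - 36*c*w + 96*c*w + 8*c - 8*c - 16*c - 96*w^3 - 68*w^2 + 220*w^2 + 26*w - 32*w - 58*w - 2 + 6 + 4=-10*c^2 - 16*c - 96*w^3 + w^2*(152 - 44*c) + w*(10*c^2 + 60*c - 64) + 8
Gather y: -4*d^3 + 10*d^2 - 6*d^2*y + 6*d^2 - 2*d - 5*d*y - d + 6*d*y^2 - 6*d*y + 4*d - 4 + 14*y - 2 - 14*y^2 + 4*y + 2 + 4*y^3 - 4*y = -4*d^3 + 16*d^2 + d + 4*y^3 + y^2*(6*d - 14) + y*(-6*d^2 - 11*d + 14) - 4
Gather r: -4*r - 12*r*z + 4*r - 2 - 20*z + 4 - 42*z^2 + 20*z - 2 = -12*r*z - 42*z^2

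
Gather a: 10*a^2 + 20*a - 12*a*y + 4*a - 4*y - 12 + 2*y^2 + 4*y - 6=10*a^2 + a*(24 - 12*y) + 2*y^2 - 18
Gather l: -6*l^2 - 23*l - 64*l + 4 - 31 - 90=-6*l^2 - 87*l - 117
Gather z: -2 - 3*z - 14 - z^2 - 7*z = -z^2 - 10*z - 16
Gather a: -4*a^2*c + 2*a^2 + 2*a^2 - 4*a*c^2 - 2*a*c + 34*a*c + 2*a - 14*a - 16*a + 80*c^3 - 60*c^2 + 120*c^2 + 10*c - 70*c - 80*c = a^2*(4 - 4*c) + a*(-4*c^2 + 32*c - 28) + 80*c^3 + 60*c^2 - 140*c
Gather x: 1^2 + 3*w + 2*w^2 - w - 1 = 2*w^2 + 2*w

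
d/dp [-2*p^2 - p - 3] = -4*p - 1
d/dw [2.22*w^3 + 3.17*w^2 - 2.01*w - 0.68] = 6.66*w^2 + 6.34*w - 2.01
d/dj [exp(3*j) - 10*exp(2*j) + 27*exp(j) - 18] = (3*exp(2*j) - 20*exp(j) + 27)*exp(j)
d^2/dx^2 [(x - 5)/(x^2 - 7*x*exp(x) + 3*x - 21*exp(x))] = (2*(x - 5)*(7*x*exp(x) - 2*x + 28*exp(x) - 3)^2 + (x^2 - 7*x*exp(x) + 3*x - 21*exp(x))*(14*x*exp(x) - 4*x + (x - 5)*(7*x*exp(x) + 35*exp(x) - 2) + 56*exp(x) - 6))/(x^2 - 7*x*exp(x) + 3*x - 21*exp(x))^3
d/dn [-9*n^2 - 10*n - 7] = -18*n - 10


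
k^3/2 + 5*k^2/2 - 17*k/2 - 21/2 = (k/2 + 1/2)*(k - 3)*(k + 7)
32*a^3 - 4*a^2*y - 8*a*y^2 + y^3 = (-8*a + y)*(-2*a + y)*(2*a + y)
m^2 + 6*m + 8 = (m + 2)*(m + 4)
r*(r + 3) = r^2 + 3*r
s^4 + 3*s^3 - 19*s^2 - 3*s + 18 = (s - 3)*(s - 1)*(s + 1)*(s + 6)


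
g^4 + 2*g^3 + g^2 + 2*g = g*(g + 2)*(g - I)*(g + I)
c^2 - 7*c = c*(c - 7)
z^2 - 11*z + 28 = (z - 7)*(z - 4)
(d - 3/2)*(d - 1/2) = d^2 - 2*d + 3/4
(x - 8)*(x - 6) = x^2 - 14*x + 48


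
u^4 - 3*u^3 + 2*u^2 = u^2*(u - 2)*(u - 1)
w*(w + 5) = w^2 + 5*w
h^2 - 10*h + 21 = (h - 7)*(h - 3)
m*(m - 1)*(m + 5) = m^3 + 4*m^2 - 5*m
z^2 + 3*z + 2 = (z + 1)*(z + 2)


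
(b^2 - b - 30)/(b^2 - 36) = (b + 5)/(b + 6)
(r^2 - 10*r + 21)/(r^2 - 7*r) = (r - 3)/r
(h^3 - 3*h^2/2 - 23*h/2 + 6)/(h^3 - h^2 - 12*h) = (h - 1/2)/h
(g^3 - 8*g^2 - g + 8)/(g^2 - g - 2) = (g^2 - 9*g + 8)/(g - 2)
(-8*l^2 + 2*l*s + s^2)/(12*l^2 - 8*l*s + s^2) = (4*l + s)/(-6*l + s)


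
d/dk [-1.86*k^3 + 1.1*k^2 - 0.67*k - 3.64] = -5.58*k^2 + 2.2*k - 0.67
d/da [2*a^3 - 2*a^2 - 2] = 2*a*(3*a - 2)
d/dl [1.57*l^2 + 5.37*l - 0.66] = 3.14*l + 5.37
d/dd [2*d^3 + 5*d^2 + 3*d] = 6*d^2 + 10*d + 3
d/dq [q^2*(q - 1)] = q*(3*q - 2)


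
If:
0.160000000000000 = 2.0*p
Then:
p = 0.08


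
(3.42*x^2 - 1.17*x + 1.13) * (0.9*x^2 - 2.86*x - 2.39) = 3.078*x^4 - 10.8342*x^3 - 3.8106*x^2 - 0.435499999999999*x - 2.7007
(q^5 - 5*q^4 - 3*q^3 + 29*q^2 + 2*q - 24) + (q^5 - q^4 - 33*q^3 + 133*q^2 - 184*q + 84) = 2*q^5 - 6*q^4 - 36*q^3 + 162*q^2 - 182*q + 60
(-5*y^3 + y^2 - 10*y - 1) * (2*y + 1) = -10*y^4 - 3*y^3 - 19*y^2 - 12*y - 1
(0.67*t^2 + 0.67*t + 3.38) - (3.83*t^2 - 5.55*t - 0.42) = -3.16*t^2 + 6.22*t + 3.8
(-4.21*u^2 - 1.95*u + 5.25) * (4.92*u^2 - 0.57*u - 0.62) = -20.7132*u^4 - 7.1943*u^3 + 29.5517*u^2 - 1.7835*u - 3.255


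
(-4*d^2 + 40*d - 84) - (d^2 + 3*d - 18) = -5*d^2 + 37*d - 66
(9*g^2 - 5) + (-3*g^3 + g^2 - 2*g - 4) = -3*g^3 + 10*g^2 - 2*g - 9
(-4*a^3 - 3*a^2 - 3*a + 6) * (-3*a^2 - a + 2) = 12*a^5 + 13*a^4 + 4*a^3 - 21*a^2 - 12*a + 12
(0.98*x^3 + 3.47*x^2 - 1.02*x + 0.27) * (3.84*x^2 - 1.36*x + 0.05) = 3.7632*x^5 + 11.992*x^4 - 8.587*x^3 + 2.5975*x^2 - 0.4182*x + 0.0135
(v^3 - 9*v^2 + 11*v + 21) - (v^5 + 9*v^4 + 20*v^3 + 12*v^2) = -v^5 - 9*v^4 - 19*v^3 - 21*v^2 + 11*v + 21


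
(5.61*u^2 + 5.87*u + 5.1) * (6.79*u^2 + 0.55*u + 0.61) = 38.0919*u^4 + 42.9428*u^3 + 41.2796*u^2 + 6.3857*u + 3.111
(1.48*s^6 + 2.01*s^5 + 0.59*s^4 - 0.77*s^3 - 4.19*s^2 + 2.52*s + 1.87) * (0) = 0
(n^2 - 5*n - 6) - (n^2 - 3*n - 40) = 34 - 2*n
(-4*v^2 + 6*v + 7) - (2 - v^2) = -3*v^2 + 6*v + 5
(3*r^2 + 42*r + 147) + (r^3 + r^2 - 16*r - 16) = r^3 + 4*r^2 + 26*r + 131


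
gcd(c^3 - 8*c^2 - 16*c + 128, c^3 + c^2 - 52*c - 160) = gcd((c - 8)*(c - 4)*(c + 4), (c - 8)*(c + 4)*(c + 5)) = c^2 - 4*c - 32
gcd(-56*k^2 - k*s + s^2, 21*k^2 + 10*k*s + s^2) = 7*k + s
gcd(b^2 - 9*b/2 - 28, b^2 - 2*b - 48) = b - 8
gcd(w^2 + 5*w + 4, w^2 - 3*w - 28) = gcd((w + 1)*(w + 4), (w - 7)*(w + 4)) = w + 4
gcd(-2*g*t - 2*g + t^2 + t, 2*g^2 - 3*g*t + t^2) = -2*g + t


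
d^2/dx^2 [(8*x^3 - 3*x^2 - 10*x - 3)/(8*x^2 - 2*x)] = (-164*x^3 - 144*x^2 + 36*x - 3)/(x^3*(64*x^3 - 48*x^2 + 12*x - 1))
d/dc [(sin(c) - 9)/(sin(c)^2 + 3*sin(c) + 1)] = (18*sin(c) + cos(c)^2 + 27)*cos(c)/(sin(c)^2 + 3*sin(c) + 1)^2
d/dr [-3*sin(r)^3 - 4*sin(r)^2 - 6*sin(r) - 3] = (-8*sin(r) + 9*cos(r)^2 - 15)*cos(r)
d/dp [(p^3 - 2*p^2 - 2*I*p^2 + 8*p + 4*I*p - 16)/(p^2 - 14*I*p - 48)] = (p^4 - 28*I*p^3 + p^2*(-180 + 24*I) + p*(224 + 192*I) - 384 - 416*I)/(p^4 - 28*I*p^3 - 292*p^2 + 1344*I*p + 2304)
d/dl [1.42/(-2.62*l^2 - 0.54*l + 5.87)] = (7.4408*l + 0.7668)/(2.62*l^2 + 0.54*l - 5.87)^2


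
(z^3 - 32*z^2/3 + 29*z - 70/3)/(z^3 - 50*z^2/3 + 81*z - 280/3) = (z - 2)/(z - 8)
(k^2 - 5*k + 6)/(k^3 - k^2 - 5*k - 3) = (k - 2)/(k^2 + 2*k + 1)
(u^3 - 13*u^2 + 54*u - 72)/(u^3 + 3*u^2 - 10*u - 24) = (u^2 - 10*u + 24)/(u^2 + 6*u + 8)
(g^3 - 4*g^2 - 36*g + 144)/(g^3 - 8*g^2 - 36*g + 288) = (g - 4)/(g - 8)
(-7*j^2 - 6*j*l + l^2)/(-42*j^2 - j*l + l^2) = (j + l)/(6*j + l)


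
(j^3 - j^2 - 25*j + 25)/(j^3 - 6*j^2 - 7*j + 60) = (j^2 + 4*j - 5)/(j^2 - j - 12)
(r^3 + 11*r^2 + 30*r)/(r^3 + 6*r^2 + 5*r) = (r + 6)/(r + 1)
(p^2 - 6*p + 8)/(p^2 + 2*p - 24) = (p - 2)/(p + 6)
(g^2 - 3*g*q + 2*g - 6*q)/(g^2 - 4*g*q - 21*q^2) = (-g^2 + 3*g*q - 2*g + 6*q)/(-g^2 + 4*g*q + 21*q^2)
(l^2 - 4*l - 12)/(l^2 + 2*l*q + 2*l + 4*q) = (l - 6)/(l + 2*q)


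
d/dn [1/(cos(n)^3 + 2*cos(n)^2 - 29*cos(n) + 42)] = (3*cos(n)^2 + 4*cos(n) - 29)*sin(n)/(cos(n)^3 + 2*cos(n)^2 - 29*cos(n) + 42)^2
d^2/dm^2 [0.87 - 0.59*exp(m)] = -0.59*exp(m)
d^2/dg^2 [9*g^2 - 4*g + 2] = 18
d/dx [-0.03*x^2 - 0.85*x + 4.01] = -0.06*x - 0.85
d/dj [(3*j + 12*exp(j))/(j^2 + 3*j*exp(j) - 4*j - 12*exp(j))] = 3*(-(j + 4*exp(j))*(3*j*exp(j) + 2*j - 9*exp(j) - 4) + (4*exp(j) + 1)*(j^2 + 3*j*exp(j) - 4*j - 12*exp(j)))/(j^2 + 3*j*exp(j) - 4*j - 12*exp(j))^2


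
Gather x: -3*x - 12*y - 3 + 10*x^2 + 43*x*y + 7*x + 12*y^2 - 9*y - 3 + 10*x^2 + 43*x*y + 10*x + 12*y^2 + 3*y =20*x^2 + x*(86*y + 14) + 24*y^2 - 18*y - 6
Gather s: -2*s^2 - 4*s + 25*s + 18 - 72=-2*s^2 + 21*s - 54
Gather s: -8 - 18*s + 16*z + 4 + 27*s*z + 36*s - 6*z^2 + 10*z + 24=s*(27*z + 18) - 6*z^2 + 26*z + 20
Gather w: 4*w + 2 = 4*w + 2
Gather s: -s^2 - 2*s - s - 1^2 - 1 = -s^2 - 3*s - 2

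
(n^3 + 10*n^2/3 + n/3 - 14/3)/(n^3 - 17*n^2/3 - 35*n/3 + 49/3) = (n + 2)/(n - 7)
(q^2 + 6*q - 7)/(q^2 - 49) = (q - 1)/(q - 7)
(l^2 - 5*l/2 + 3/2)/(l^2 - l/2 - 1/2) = (2*l - 3)/(2*l + 1)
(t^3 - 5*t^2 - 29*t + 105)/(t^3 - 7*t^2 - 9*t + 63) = (t + 5)/(t + 3)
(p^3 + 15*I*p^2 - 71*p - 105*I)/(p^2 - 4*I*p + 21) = (p^2 + 12*I*p - 35)/(p - 7*I)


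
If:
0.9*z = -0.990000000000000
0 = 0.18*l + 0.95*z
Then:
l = 5.81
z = -1.10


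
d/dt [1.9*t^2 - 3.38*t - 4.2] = 3.8*t - 3.38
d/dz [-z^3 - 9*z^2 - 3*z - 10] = -3*z^2 - 18*z - 3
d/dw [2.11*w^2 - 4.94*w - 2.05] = 4.22*w - 4.94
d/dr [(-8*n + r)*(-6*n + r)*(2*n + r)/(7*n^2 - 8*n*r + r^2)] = (908*n^4 - 360*n^3*r + 97*n^2*r^2 - 16*n*r^3 + r^4)/(49*n^4 - 112*n^3*r + 78*n^2*r^2 - 16*n*r^3 + r^4)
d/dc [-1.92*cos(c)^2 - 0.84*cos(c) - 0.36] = (3.84*cos(c) + 0.84)*sin(c)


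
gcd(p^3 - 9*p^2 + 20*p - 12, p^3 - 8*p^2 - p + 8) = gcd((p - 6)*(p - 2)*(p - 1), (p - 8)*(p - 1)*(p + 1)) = p - 1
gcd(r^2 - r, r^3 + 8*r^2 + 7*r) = r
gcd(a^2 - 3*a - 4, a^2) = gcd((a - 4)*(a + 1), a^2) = 1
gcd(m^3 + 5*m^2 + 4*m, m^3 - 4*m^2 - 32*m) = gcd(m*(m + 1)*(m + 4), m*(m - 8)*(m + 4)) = m^2 + 4*m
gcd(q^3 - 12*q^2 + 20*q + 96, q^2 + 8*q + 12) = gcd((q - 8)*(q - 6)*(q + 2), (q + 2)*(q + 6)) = q + 2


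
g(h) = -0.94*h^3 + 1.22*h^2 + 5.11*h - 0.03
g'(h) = -2.82*h^2 + 2.44*h + 5.11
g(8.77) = -495.44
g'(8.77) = -190.39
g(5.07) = -65.27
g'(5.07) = -55.01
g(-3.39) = 33.29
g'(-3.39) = -35.57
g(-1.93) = 1.41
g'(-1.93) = -10.10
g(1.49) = 7.18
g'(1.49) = 2.48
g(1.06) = 5.64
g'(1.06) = 4.53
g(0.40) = 2.15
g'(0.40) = 5.63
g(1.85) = 7.65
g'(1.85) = -0.03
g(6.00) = -128.49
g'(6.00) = -81.77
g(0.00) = -0.03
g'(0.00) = 5.11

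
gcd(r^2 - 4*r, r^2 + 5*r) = r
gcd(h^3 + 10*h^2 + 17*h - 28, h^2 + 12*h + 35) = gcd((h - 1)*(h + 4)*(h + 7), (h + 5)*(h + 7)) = h + 7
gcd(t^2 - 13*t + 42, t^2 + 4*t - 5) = 1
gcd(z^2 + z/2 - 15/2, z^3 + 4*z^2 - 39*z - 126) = z + 3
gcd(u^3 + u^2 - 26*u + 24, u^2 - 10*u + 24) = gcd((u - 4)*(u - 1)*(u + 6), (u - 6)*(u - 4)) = u - 4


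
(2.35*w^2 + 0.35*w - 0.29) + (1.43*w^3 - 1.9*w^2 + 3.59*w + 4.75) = 1.43*w^3 + 0.45*w^2 + 3.94*w + 4.46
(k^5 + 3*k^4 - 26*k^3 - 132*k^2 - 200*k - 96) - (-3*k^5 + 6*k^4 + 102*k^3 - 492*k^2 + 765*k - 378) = 4*k^5 - 3*k^4 - 128*k^3 + 360*k^2 - 965*k + 282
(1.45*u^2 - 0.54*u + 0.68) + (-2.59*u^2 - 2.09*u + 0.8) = -1.14*u^2 - 2.63*u + 1.48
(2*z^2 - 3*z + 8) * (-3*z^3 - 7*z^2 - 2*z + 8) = -6*z^5 - 5*z^4 - 7*z^3 - 34*z^2 - 40*z + 64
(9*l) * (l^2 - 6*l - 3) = 9*l^3 - 54*l^2 - 27*l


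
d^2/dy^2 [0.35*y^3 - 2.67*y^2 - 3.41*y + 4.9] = 2.1*y - 5.34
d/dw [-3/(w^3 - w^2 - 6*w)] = 3*(3*w^2 - 2*w - 6)/(w^2*(-w^2 + w + 6)^2)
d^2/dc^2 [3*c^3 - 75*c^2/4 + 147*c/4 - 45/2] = 18*c - 75/2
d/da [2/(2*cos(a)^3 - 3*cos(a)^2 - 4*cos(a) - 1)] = 4*(3*cos(a)^2 - 3*cos(a) - 2)*sin(a)/((sin(a)^2 + 2*cos(a))^2*(2*cos(a) + 1)^2)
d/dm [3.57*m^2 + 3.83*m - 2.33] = 7.14*m + 3.83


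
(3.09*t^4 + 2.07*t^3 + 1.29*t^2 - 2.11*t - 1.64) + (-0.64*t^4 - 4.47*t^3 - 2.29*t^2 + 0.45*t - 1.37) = 2.45*t^4 - 2.4*t^3 - 1.0*t^2 - 1.66*t - 3.01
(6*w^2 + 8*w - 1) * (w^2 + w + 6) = 6*w^4 + 14*w^3 + 43*w^2 + 47*w - 6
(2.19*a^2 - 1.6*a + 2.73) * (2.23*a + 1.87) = 4.8837*a^3 + 0.5273*a^2 + 3.0959*a + 5.1051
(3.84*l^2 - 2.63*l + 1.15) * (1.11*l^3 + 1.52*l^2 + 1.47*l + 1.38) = 4.2624*l^5 + 2.9175*l^4 + 2.9237*l^3 + 3.1811*l^2 - 1.9389*l + 1.587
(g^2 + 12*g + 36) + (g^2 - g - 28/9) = 2*g^2 + 11*g + 296/9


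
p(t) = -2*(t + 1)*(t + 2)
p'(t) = -4*t - 6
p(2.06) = -24.85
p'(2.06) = -14.24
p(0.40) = -6.72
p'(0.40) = -7.60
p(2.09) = -25.28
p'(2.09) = -14.36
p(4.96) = -82.96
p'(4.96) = -25.84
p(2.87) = -37.69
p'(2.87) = -17.48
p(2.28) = -28.08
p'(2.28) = -15.12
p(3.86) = -56.96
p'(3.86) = -21.44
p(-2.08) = -0.17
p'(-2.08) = 2.32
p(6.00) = -112.00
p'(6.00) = -30.00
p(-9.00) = -112.00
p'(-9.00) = 30.00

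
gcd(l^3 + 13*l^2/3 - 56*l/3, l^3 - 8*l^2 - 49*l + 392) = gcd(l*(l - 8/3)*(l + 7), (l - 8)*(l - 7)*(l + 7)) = l + 7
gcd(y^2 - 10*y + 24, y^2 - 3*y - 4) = y - 4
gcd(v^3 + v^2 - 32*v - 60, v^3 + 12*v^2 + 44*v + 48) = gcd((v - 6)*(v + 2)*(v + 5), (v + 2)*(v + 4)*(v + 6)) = v + 2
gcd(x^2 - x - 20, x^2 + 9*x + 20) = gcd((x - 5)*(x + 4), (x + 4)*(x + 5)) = x + 4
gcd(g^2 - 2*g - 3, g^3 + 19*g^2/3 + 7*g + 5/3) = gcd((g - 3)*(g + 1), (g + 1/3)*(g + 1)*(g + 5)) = g + 1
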